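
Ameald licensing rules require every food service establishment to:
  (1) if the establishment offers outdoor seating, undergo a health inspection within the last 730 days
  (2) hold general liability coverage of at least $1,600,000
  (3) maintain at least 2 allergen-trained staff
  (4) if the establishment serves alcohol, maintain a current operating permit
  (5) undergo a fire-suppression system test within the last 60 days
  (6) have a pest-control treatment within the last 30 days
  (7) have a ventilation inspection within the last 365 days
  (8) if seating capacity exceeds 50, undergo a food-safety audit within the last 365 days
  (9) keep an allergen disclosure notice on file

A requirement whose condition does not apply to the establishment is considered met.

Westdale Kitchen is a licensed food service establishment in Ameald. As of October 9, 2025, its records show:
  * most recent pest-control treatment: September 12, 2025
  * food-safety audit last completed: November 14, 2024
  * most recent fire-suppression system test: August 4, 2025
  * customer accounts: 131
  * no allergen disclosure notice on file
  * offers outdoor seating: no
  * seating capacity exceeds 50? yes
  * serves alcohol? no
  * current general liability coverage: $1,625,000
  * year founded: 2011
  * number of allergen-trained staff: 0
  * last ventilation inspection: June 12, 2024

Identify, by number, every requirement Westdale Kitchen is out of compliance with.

3, 5, 7, 9

1. condition 'offers outdoor seating' does not hold → requirement n/a → met
2. general liability coverage $1,625,000 ≥ $1,600,000 → met
3. allergen-trained staff 0 < 2 → not met
4. condition 'serves alcohol' does not hold → requirement n/a → met
5. fire-suppression system test 66 days ago vs limit 60 → not met
6. pest-control treatment 27 days ago vs limit 30 → met
7. ventilation inspection 484 days ago vs limit 365 → not met
8. condition 'seating capacity exceeds 50' holds; food-safety audit 329 days ago vs limit 365 → met
9. allergen disclosure notice absent → not met
Not met: 3, 5, 7, 9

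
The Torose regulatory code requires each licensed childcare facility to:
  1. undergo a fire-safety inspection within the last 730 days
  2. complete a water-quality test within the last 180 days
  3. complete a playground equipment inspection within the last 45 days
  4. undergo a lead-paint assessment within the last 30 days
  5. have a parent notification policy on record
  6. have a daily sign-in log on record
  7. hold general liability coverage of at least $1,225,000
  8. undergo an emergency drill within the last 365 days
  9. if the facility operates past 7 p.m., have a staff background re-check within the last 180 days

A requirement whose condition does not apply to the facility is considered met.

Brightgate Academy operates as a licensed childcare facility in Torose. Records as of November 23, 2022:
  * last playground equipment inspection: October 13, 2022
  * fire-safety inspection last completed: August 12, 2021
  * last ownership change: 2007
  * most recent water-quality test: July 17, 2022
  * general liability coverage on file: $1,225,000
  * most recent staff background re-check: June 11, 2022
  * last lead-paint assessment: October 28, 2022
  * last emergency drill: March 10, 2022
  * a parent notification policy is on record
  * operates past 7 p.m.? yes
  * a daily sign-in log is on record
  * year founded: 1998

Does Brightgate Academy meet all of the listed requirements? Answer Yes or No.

Yes

1. fire-safety inspection 468 days ago vs limit 730 → met
2. water-quality test 129 days ago vs limit 180 → met
3. playground equipment inspection 41 days ago vs limit 45 → met
4. lead-paint assessment 26 days ago vs limit 30 → met
5. parent notification policy present → met
6. daily sign-in log present → met
7. general liability coverage $1,225,000 ≥ $1,225,000 → met
8. emergency drill 258 days ago vs limit 365 → met
9. condition 'operates past 7 p.m.' holds; staff background re-check 165 days ago vs limit 180 → met
All met.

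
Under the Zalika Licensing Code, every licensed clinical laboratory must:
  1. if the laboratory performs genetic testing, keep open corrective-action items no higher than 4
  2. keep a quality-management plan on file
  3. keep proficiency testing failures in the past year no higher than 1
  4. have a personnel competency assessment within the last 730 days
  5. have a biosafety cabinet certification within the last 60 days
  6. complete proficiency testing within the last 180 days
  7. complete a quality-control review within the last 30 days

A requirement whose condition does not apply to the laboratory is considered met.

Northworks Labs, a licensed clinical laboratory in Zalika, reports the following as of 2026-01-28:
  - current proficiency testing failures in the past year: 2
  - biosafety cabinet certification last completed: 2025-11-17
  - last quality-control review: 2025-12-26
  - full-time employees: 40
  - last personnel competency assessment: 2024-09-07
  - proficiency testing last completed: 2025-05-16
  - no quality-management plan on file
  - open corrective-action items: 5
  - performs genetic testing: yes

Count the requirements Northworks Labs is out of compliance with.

6

1. condition 'performs genetic testing' holds; open corrective-action items 5 > 4 → not met
2. quality-management plan absent → not met
3. proficiency testing failures in the past year 2 > 1 → not met
4. personnel competency assessment 508 days ago vs limit 730 → met
5. biosafety cabinet certification 72 days ago vs limit 60 → not met
6. proficiency testing 257 days ago vs limit 180 → not met
7. quality-control review 33 days ago vs limit 30 → not met
Not met: 6 of 7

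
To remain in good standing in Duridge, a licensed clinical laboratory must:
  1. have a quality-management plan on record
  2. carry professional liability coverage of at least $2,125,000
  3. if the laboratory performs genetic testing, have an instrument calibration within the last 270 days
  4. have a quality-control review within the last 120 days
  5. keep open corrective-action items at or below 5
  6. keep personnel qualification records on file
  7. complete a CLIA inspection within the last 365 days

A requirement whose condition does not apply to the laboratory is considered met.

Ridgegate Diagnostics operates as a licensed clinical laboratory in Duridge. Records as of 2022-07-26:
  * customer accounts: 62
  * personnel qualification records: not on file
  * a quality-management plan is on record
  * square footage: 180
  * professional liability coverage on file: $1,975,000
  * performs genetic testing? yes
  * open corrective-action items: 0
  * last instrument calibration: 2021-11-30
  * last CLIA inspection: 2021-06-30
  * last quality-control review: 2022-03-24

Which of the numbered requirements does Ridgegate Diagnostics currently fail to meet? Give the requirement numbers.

2, 4, 6, 7

1. quality-management plan present → met
2. professional liability coverage $1,975,000 < $2,125,000 → not met
3. condition 'performs genetic testing' holds; instrument calibration 238 days ago vs limit 270 → met
4. quality-control review 124 days ago vs limit 120 → not met
5. open corrective-action items 0 ≤ 5 → met
6. personnel qualification records absent → not met
7. CLIA inspection 391 days ago vs limit 365 → not met
Not met: 2, 4, 6, 7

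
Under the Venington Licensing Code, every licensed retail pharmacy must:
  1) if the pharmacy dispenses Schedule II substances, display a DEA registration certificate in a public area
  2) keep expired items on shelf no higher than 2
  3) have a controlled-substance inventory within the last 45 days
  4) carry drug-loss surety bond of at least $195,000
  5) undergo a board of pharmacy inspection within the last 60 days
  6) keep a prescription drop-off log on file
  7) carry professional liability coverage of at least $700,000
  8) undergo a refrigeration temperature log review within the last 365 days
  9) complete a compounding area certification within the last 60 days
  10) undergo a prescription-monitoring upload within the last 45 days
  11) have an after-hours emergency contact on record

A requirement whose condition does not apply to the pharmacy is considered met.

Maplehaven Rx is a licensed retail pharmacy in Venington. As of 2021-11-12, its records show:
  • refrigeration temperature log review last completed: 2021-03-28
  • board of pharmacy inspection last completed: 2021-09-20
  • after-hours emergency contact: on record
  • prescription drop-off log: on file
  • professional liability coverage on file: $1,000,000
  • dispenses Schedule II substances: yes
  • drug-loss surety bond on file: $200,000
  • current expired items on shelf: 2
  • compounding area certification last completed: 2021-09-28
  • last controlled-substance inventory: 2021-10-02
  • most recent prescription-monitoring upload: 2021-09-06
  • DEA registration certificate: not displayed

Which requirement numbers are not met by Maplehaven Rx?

1. condition 'dispenses Schedule II substances' holds; DEA registration certificate absent → not met
2. expired items on shelf 2 ≤ 2 → met
3. controlled-substance inventory 41 days ago vs limit 45 → met
4. drug-loss surety bond $200,000 ≥ $195,000 → met
5. board of pharmacy inspection 53 days ago vs limit 60 → met
6. prescription drop-off log present → met
7. professional liability coverage $1,000,000 ≥ $700,000 → met
8. refrigeration temperature log review 229 days ago vs limit 365 → met
9. compounding area certification 45 days ago vs limit 60 → met
10. prescription-monitoring upload 67 days ago vs limit 45 → not met
11. after-hours emergency contact present → met
Not met: 1, 10

1, 10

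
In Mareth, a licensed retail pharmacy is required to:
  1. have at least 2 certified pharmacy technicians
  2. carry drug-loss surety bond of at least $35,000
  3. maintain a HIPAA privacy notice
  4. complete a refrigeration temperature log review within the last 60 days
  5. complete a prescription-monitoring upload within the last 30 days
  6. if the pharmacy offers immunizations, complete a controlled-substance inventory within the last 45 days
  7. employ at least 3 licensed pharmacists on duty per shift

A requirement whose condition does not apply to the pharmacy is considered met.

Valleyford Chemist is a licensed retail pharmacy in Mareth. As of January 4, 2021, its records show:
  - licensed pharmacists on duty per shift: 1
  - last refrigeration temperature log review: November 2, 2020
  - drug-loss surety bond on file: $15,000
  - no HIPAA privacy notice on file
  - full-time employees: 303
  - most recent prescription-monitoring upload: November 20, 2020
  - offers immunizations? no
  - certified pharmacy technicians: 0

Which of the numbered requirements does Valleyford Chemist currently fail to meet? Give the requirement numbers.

1, 2, 3, 4, 5, 7

1. certified pharmacy technicians 0 < 2 → not met
2. drug-loss surety bond $15,000 < $35,000 → not met
3. HIPAA privacy notice absent → not met
4. refrigeration temperature log review 63 days ago vs limit 60 → not met
5. prescription-monitoring upload 45 days ago vs limit 30 → not met
6. condition 'offers immunizations' does not hold → requirement n/a → met
7. licensed pharmacists on duty per shift 1 < 3 → not met
Not met: 1, 2, 3, 4, 5, 7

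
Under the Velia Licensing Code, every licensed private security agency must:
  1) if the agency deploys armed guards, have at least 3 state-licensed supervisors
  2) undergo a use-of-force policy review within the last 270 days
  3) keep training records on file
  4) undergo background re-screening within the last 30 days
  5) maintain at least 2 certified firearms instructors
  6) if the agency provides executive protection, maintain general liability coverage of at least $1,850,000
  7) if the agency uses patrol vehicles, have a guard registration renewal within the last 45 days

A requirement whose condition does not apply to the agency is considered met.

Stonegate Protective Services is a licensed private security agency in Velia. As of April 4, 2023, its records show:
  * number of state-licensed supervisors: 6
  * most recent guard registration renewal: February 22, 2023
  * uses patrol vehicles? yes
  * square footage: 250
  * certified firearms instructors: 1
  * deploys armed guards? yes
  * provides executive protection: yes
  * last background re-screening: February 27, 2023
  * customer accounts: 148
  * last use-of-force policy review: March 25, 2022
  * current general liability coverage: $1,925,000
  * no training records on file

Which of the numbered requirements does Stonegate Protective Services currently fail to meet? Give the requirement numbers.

1. condition 'deploys armed guards' holds; state-licensed supervisors 6 ≥ 3 → met
2. use-of-force policy review 375 days ago vs limit 270 → not met
3. training records absent → not met
4. background re-screening 36 days ago vs limit 30 → not met
5. certified firearms instructors 1 < 2 → not met
6. condition 'provides executive protection' holds; general liability coverage $1,925,000 ≥ $1,850,000 → met
7. condition 'uses patrol vehicles' holds; guard registration renewal 41 days ago vs limit 45 → met
Not met: 2, 3, 4, 5

2, 3, 4, 5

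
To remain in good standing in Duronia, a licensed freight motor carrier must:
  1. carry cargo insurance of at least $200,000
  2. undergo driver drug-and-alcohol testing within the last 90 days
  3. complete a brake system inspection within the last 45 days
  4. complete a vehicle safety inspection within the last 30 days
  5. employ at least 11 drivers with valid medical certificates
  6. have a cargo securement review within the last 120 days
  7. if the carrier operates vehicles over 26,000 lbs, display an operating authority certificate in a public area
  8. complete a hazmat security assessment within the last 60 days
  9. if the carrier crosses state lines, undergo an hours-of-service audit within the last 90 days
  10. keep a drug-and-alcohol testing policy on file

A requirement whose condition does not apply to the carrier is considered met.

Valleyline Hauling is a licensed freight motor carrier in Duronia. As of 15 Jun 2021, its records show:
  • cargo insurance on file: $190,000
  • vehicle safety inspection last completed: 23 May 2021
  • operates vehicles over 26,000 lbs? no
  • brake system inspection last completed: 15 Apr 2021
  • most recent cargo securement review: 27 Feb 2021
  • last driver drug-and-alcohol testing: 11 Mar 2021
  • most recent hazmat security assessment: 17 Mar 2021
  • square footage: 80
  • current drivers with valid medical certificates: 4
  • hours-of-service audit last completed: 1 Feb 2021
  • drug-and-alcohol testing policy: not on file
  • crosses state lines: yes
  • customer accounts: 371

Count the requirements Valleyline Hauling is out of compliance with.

1. cargo insurance $190,000 < $200,000 → not met
2. driver drug-and-alcohol testing 96 days ago vs limit 90 → not met
3. brake system inspection 61 days ago vs limit 45 → not met
4. vehicle safety inspection 23 days ago vs limit 30 → met
5. drivers with valid medical certificates 4 < 11 → not met
6. cargo securement review 108 days ago vs limit 120 → met
7. condition 'operates vehicles over 26,000 lbs' does not hold → requirement n/a → met
8. hazmat security assessment 90 days ago vs limit 60 → not met
9. condition 'crosses state lines' holds; hours-of-service audit 134 days ago vs limit 90 → not met
10. drug-and-alcohol testing policy absent → not met
Not met: 7 of 10

7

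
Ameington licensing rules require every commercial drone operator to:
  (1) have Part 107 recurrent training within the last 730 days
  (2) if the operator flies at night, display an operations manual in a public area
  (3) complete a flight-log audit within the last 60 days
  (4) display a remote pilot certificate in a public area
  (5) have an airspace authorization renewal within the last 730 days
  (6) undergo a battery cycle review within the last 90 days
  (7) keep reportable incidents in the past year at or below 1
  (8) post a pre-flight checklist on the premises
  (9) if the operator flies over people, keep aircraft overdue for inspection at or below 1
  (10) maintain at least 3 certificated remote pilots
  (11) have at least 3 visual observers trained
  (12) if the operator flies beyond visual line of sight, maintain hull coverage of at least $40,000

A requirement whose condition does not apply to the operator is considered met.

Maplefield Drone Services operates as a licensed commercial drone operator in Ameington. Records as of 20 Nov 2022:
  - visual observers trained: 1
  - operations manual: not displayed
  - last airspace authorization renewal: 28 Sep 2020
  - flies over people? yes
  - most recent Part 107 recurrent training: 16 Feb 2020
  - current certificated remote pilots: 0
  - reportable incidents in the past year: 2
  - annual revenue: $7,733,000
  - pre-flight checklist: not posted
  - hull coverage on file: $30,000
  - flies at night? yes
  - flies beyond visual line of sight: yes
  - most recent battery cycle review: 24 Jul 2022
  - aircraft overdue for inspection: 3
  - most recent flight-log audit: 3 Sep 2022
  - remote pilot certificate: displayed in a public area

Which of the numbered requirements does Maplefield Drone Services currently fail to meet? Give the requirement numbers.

1. Part 107 recurrent training 1008 days ago vs limit 730 → not met
2. condition 'flies at night' holds; operations manual absent → not met
3. flight-log audit 78 days ago vs limit 60 → not met
4. remote pilot certificate present → met
5. airspace authorization renewal 783 days ago vs limit 730 → not met
6. battery cycle review 119 days ago vs limit 90 → not met
7. reportable incidents in the past year 2 > 1 → not met
8. pre-flight checklist absent → not met
9. condition 'flies over people' holds; aircraft overdue for inspection 3 > 1 → not met
10. certificated remote pilots 0 < 3 → not met
11. visual observers trained 1 < 3 → not met
12. condition 'flies beyond visual line of sight' holds; hull coverage $30,000 < $40,000 → not met
Not met: 1, 2, 3, 5, 6, 7, 8, 9, 10, 11, 12

1, 2, 3, 5, 6, 7, 8, 9, 10, 11, 12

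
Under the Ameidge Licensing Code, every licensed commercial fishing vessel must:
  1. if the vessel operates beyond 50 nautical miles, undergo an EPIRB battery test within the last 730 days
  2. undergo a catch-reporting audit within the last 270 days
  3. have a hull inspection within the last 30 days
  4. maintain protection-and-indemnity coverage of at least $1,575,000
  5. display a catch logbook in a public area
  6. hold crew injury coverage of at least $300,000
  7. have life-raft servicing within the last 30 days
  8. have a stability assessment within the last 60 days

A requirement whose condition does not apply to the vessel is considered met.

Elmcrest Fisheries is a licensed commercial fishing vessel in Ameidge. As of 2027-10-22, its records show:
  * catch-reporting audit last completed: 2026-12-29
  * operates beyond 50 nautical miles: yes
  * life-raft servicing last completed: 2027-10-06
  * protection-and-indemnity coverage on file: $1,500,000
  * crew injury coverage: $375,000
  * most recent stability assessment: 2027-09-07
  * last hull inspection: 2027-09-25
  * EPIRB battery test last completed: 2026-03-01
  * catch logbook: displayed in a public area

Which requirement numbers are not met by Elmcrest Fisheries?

1. condition 'operates beyond 50 nautical miles' holds; EPIRB battery test 600 days ago vs limit 730 → met
2. catch-reporting audit 297 days ago vs limit 270 → not met
3. hull inspection 27 days ago vs limit 30 → met
4. protection-and-indemnity coverage $1,500,000 < $1,575,000 → not met
5. catch logbook present → met
6. crew injury coverage $375,000 ≥ $300,000 → met
7. life-raft servicing 16 days ago vs limit 30 → met
8. stability assessment 45 days ago vs limit 60 → met
Not met: 2, 4

2, 4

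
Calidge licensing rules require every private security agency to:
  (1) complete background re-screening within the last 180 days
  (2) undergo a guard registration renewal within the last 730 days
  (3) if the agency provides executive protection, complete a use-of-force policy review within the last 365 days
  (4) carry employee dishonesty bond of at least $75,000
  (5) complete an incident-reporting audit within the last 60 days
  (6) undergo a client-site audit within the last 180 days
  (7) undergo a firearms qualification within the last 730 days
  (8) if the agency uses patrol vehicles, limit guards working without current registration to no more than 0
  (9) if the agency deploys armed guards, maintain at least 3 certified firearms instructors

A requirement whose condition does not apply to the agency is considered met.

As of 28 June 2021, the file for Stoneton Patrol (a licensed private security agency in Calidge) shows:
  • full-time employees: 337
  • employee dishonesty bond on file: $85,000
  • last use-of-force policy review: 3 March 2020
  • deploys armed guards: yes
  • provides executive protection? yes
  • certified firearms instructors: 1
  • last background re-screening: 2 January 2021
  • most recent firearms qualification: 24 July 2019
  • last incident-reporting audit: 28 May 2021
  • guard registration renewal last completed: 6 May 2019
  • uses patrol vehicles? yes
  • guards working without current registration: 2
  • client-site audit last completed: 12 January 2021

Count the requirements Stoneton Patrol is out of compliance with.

4

1. background re-screening 177 days ago vs limit 180 → met
2. guard registration renewal 784 days ago vs limit 730 → not met
3. condition 'provides executive protection' holds; use-of-force policy review 482 days ago vs limit 365 → not met
4. employee dishonesty bond $85,000 ≥ $75,000 → met
5. incident-reporting audit 31 days ago vs limit 60 → met
6. client-site audit 167 days ago vs limit 180 → met
7. firearms qualification 705 days ago vs limit 730 → met
8. condition 'uses patrol vehicles' holds; guards working without current registration 2 > 0 → not met
9. condition 'deploys armed guards' holds; certified firearms instructors 1 < 3 → not met
Not met: 4 of 9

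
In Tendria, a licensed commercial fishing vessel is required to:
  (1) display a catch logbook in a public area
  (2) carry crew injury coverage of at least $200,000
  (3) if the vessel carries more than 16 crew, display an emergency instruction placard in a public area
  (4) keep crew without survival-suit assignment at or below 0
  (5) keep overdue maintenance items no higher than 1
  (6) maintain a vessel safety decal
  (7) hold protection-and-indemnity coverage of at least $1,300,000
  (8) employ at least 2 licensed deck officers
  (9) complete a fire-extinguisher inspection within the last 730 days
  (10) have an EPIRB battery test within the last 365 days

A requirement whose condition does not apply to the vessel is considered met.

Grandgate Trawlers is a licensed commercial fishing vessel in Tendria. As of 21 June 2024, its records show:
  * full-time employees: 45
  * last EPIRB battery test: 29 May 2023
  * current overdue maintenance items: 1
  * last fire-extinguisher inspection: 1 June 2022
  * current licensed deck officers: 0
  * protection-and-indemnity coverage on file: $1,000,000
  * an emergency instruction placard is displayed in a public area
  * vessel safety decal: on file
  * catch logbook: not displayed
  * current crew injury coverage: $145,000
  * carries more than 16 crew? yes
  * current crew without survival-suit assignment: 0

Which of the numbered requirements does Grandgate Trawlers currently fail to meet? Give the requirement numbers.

1, 2, 7, 8, 9, 10

1. catch logbook absent → not met
2. crew injury coverage $145,000 < $200,000 → not met
3. condition 'carries more than 16 crew' holds; emergency instruction placard present → met
4. crew without survival-suit assignment 0 ≤ 0 → met
5. overdue maintenance items 1 ≤ 1 → met
6. vessel safety decal present → met
7. protection-and-indemnity coverage $1,000,000 < $1,300,000 → not met
8. licensed deck officers 0 < 2 → not met
9. fire-extinguisher inspection 751 days ago vs limit 730 → not met
10. EPIRB battery test 389 days ago vs limit 365 → not met
Not met: 1, 2, 7, 8, 9, 10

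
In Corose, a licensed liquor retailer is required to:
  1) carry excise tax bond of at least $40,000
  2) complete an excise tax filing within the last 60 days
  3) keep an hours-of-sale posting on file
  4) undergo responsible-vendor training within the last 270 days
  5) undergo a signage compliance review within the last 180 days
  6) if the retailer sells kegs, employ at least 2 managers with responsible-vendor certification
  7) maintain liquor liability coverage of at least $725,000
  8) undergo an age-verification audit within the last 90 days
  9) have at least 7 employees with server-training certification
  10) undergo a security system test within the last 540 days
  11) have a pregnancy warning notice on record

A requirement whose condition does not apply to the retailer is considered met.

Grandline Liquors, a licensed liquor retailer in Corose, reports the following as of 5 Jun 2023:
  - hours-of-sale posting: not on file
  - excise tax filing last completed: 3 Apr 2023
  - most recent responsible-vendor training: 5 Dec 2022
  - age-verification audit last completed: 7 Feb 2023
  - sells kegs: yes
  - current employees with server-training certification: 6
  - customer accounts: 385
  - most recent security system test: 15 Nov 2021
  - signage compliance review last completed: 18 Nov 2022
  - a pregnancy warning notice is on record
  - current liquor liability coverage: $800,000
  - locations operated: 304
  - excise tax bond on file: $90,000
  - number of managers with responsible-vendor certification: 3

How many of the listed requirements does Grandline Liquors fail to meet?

1. excise tax bond $90,000 ≥ $40,000 → met
2. excise tax filing 63 days ago vs limit 60 → not met
3. hours-of-sale posting absent → not met
4. responsible-vendor training 182 days ago vs limit 270 → met
5. signage compliance review 199 days ago vs limit 180 → not met
6. condition 'sells kegs' holds; managers with responsible-vendor certification 3 ≥ 2 → met
7. liquor liability coverage $800,000 ≥ $725,000 → met
8. age-verification audit 118 days ago vs limit 90 → not met
9. employees with server-training certification 6 < 7 → not met
10. security system test 567 days ago vs limit 540 → not met
11. pregnancy warning notice present → met
Not met: 6 of 11

6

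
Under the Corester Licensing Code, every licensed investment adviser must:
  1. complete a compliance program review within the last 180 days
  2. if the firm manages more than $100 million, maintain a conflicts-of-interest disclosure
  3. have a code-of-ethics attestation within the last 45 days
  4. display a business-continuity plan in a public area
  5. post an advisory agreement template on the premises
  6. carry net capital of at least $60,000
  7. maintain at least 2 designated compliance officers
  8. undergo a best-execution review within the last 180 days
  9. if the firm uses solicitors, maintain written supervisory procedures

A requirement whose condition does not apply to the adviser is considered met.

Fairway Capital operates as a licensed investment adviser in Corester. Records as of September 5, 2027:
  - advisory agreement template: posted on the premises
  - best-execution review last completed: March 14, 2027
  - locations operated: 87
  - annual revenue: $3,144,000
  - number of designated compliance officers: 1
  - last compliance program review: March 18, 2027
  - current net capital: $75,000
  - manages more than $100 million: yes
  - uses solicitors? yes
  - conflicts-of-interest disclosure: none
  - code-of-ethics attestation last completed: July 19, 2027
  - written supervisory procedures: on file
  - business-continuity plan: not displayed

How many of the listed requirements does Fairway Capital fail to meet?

4

1. compliance program review 171 days ago vs limit 180 → met
2. condition 'manages more than $100 million' holds; conflicts-of-interest disclosure absent → not met
3. code-of-ethics attestation 48 days ago vs limit 45 → not met
4. business-continuity plan absent → not met
5. advisory agreement template present → met
6. net capital $75,000 ≥ $60,000 → met
7. designated compliance officers 1 < 2 → not met
8. best-execution review 175 days ago vs limit 180 → met
9. condition 'uses solicitors' holds; written supervisory procedures present → met
Not met: 4 of 9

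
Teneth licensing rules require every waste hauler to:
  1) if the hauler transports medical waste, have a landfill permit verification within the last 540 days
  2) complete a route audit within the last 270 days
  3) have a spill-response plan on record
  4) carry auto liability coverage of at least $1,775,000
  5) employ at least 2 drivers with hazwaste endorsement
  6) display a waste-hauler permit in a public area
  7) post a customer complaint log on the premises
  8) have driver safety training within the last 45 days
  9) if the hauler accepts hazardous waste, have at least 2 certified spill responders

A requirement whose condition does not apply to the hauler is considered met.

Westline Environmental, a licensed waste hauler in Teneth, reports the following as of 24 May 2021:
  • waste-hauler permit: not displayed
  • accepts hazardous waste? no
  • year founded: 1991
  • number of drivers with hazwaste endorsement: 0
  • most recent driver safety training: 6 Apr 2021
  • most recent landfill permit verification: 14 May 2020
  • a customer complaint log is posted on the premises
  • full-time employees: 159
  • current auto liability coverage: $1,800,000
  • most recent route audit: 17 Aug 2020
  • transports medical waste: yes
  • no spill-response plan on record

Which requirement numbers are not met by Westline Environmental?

1. condition 'transports medical waste' holds; landfill permit verification 375 days ago vs limit 540 → met
2. route audit 280 days ago vs limit 270 → not met
3. spill-response plan absent → not met
4. auto liability coverage $1,800,000 ≥ $1,775,000 → met
5. drivers with hazwaste endorsement 0 < 2 → not met
6. waste-hauler permit absent → not met
7. customer complaint log present → met
8. driver safety training 48 days ago vs limit 45 → not met
9. condition 'accepts hazardous waste' does not hold → requirement n/a → met
Not met: 2, 3, 5, 6, 8

2, 3, 5, 6, 8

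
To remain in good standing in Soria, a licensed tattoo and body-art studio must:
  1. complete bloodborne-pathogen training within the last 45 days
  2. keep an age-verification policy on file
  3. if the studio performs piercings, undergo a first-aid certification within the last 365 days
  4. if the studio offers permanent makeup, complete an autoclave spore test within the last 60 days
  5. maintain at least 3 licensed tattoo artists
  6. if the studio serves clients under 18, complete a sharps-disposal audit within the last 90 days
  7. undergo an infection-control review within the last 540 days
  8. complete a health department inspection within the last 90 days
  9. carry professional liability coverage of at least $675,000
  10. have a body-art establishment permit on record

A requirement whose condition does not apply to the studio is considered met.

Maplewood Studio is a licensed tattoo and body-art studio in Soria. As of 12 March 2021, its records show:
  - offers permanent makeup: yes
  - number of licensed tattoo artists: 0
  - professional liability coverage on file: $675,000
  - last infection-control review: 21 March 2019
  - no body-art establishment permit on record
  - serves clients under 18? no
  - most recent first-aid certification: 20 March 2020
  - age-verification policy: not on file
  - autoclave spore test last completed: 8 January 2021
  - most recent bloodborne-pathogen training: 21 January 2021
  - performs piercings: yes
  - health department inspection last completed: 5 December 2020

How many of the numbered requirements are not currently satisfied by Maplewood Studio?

7

1. bloodborne-pathogen training 50 days ago vs limit 45 → not met
2. age-verification policy absent → not met
3. condition 'performs piercings' holds; first-aid certification 357 days ago vs limit 365 → met
4. condition 'offers permanent makeup' holds; autoclave spore test 63 days ago vs limit 60 → not met
5. licensed tattoo artists 0 < 3 → not met
6. condition 'serves clients under 18' does not hold → requirement n/a → met
7. infection-control review 722 days ago vs limit 540 → not met
8. health department inspection 97 days ago vs limit 90 → not met
9. professional liability coverage $675,000 ≥ $675,000 → met
10. body-art establishment permit absent → not met
Not met: 7 of 10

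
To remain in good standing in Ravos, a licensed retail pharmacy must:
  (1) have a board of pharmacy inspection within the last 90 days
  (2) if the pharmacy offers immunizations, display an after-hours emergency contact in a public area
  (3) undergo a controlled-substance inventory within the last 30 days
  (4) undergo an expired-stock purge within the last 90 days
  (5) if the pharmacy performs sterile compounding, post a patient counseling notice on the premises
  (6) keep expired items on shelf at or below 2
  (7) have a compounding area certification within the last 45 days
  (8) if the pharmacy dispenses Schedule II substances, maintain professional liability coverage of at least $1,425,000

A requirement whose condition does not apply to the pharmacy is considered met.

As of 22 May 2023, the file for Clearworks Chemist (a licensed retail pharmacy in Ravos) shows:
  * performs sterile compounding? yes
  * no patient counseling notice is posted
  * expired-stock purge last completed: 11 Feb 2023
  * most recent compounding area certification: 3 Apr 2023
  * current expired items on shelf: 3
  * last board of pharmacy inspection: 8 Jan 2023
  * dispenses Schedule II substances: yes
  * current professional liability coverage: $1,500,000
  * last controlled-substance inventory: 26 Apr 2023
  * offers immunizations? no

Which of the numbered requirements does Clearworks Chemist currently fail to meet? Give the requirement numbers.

1, 4, 5, 6, 7

1. board of pharmacy inspection 134 days ago vs limit 90 → not met
2. condition 'offers immunizations' does not hold → requirement n/a → met
3. controlled-substance inventory 26 days ago vs limit 30 → met
4. expired-stock purge 100 days ago vs limit 90 → not met
5. condition 'performs sterile compounding' holds; patient counseling notice absent → not met
6. expired items on shelf 3 > 2 → not met
7. compounding area certification 49 days ago vs limit 45 → not met
8. condition 'dispenses Schedule II substances' holds; professional liability coverage $1,500,000 ≥ $1,425,000 → met
Not met: 1, 4, 5, 6, 7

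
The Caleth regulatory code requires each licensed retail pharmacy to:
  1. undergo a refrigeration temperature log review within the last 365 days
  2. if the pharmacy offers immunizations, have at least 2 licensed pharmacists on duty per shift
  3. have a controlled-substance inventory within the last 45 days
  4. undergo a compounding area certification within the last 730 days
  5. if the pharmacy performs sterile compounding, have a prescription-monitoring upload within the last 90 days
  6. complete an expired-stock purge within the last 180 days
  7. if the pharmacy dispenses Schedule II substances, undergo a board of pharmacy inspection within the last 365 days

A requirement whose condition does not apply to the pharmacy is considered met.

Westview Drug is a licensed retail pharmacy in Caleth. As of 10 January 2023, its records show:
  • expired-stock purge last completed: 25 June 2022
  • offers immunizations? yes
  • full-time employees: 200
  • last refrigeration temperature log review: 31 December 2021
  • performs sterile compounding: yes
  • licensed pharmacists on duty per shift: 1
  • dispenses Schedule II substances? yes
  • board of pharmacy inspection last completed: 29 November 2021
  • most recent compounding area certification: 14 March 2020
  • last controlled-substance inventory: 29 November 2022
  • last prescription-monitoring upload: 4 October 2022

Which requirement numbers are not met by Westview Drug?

1, 2, 4, 5, 6, 7

1. refrigeration temperature log review 375 days ago vs limit 365 → not met
2. condition 'offers immunizations' holds; licensed pharmacists on duty per shift 1 < 2 → not met
3. controlled-substance inventory 42 days ago vs limit 45 → met
4. compounding area certification 1032 days ago vs limit 730 → not met
5. condition 'performs sterile compounding' holds; prescription-monitoring upload 98 days ago vs limit 90 → not met
6. expired-stock purge 199 days ago vs limit 180 → not met
7. condition 'dispenses Schedule II substances' holds; board of pharmacy inspection 407 days ago vs limit 365 → not met
Not met: 1, 2, 4, 5, 6, 7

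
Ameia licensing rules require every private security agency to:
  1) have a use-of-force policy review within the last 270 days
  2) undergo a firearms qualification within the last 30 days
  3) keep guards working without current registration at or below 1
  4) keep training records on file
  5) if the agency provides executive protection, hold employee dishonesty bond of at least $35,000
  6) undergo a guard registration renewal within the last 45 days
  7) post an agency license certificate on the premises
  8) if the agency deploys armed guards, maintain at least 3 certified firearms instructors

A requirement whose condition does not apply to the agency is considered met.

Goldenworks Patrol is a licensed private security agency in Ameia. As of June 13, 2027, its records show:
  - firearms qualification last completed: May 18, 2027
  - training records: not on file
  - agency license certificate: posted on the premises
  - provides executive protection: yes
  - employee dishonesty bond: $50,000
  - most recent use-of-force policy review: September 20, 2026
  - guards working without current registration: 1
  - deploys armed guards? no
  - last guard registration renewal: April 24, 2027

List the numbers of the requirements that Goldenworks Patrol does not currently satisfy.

4, 6

1. use-of-force policy review 266 days ago vs limit 270 → met
2. firearms qualification 26 days ago vs limit 30 → met
3. guards working without current registration 1 ≤ 1 → met
4. training records absent → not met
5. condition 'provides executive protection' holds; employee dishonesty bond $50,000 ≥ $35,000 → met
6. guard registration renewal 50 days ago vs limit 45 → not met
7. agency license certificate present → met
8. condition 'deploys armed guards' does not hold → requirement n/a → met
Not met: 4, 6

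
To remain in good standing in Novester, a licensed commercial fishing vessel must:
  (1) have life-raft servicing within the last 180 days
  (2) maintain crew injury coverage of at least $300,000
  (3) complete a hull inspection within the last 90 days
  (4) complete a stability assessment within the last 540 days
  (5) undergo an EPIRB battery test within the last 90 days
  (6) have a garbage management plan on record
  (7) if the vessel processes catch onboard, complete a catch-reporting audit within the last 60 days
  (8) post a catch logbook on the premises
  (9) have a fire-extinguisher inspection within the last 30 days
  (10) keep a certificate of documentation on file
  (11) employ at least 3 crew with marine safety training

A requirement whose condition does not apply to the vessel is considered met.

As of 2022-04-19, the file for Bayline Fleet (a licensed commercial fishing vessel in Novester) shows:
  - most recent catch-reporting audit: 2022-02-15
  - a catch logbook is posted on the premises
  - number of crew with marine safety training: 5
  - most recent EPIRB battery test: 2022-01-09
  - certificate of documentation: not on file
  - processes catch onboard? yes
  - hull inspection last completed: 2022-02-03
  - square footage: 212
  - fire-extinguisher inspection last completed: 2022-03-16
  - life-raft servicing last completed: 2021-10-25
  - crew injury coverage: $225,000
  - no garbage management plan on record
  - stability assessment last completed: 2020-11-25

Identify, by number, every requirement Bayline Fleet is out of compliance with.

2, 5, 6, 7, 9, 10

1. life-raft servicing 176 days ago vs limit 180 → met
2. crew injury coverage $225,000 < $300,000 → not met
3. hull inspection 75 days ago vs limit 90 → met
4. stability assessment 510 days ago vs limit 540 → met
5. EPIRB battery test 100 days ago vs limit 90 → not met
6. garbage management plan absent → not met
7. condition 'processes catch onboard' holds; catch-reporting audit 63 days ago vs limit 60 → not met
8. catch logbook present → met
9. fire-extinguisher inspection 34 days ago vs limit 30 → not met
10. certificate of documentation absent → not met
11. crew with marine safety training 5 ≥ 3 → met
Not met: 2, 5, 6, 7, 9, 10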